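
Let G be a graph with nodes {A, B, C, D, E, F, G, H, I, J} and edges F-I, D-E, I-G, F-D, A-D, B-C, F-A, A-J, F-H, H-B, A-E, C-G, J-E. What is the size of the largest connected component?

10

Starting from A we can reach A, B, C, D, E, F, G, H, I, J. That is one component of size 10.
The largest has 10 vertices.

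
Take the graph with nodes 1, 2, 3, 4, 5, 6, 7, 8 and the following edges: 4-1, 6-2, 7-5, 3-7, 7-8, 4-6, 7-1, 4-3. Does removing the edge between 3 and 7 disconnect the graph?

No

After removing 3-7, the path 3-4-1-7 still connects them, so the edge is not a bridge.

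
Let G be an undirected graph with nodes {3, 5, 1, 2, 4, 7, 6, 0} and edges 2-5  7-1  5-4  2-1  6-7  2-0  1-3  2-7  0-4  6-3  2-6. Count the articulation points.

Removing 2 increases the component count from 1 to 2, so 2 is a cut vertex.
By contrast removing 7 leaves 1 component; it is not a cut vertex. No other vertex is a cut vertex either.

1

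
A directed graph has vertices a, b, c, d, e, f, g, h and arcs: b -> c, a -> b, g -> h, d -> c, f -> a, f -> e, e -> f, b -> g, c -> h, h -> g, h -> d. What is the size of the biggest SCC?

{c, d, g, h} are all mutually reachable — one SCC of size 4.
{e, f} are all mutually reachable — one SCC of size 2.
{b} is an SCC by itself.
{a} is an SCC by itself.
The largest has 4 vertices.

4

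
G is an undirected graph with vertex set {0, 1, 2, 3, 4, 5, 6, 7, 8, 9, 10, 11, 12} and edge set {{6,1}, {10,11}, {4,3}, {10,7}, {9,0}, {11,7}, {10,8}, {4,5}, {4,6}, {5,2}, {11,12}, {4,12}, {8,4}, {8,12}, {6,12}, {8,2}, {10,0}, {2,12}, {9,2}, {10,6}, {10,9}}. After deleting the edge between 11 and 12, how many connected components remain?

1

11 and 12 are still connected via 11-10-8-12, so the component count stays at 1.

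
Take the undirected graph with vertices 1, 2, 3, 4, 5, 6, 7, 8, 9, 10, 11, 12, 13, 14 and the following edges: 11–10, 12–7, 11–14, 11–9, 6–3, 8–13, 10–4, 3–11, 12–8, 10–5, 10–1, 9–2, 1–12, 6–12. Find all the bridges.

10-4, 10-5, 11-14, 11-9, 12-7, 12-8, 13-8, 2-9

The edges on the cycle 6-3-11-10-1-12-6 are not bridges since each lies on that cycle.
But removing 11–14 disconnects 11 from 14; removing 9–2 disconnects 9 from 2; removing 10–4 disconnects 10 from 4; removing 7–12 disconnects 7 from 12 — these are bridges.
In total 8 edges are bridges.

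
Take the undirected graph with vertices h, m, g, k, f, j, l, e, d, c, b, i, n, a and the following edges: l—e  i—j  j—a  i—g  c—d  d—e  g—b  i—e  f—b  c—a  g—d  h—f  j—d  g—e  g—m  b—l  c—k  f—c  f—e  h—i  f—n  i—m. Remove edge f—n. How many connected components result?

2

Before removal there is 1 component.
f—n is a bridge — removing it separates f's side from n's side.
After removal: 2 components.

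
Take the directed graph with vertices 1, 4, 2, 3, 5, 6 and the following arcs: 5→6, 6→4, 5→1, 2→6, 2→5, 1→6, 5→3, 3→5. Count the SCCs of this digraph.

5

{3, 5} are all mutually reachable — one SCC of size 2.
{2} is an SCC by itself.
{1} is an SCC by itself.
{6} is an SCC by itself.
{4} is an SCC by itself.
That gives 5 strongly connected components.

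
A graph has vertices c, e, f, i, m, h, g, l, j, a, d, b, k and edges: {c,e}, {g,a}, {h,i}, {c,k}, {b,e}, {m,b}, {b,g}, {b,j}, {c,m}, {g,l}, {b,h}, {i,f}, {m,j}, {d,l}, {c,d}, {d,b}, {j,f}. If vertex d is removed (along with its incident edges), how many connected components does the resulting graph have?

1

With d gone, the remaining components are: {a, b, c, e, f, g, h, i, j, k, l, m}.
That is 1 component.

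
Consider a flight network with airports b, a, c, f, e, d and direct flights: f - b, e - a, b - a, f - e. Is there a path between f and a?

Yes

From f we can reach a, b, e, f, which includes a.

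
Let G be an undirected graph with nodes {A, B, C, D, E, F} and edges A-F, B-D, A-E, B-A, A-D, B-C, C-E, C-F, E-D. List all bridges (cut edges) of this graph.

The edges on the cycle B-C-F-A-B are not bridges since each lies on that cycle.
Every edge lies on some cycle, so there are no bridges.

none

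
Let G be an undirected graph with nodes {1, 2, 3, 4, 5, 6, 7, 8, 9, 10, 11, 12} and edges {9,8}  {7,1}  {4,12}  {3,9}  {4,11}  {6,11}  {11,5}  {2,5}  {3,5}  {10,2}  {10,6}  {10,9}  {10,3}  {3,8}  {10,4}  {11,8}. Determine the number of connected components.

2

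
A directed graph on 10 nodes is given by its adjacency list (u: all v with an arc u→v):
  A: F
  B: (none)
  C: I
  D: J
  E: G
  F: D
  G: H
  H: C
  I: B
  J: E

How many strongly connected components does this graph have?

10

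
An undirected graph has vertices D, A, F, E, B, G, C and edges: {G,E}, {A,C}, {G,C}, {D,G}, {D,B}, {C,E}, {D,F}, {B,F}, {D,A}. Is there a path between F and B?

Yes

From F we can reach A, B, C, D, E, F, G, which includes B.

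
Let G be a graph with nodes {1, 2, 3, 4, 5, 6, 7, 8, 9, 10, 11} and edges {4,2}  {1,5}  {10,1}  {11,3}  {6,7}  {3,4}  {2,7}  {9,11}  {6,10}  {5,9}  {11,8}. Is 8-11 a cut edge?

Removing 8-11 leaves no path between 8 and 11: the component count goes from 1 to 2. So it is a bridge.

Yes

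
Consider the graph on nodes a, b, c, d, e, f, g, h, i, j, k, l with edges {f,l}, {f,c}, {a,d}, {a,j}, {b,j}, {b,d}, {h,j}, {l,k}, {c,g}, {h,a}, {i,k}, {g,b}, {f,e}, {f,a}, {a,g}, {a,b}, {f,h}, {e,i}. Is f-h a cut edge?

No

After removing f-h, the path f-a-h still connects them, so the edge is not a bridge.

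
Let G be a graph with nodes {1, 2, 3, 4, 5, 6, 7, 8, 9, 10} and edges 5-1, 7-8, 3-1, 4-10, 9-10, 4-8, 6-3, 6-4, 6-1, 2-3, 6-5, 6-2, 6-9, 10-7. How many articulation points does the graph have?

1

Removing 6 increases the component count from 1 to 2, so 6 is a cut vertex.
By contrast removing 4 leaves 1 component; it is not a cut vertex. No other vertex is a cut vertex either.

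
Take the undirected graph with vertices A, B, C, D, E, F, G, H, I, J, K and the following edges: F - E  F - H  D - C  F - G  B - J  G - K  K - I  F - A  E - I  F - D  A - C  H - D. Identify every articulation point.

F

Removing F increases the component count from 2 to 3, so F is a cut vertex.
By contrast removing C leaves 2 components; it is not a cut vertex. No other vertex is a cut vertex either.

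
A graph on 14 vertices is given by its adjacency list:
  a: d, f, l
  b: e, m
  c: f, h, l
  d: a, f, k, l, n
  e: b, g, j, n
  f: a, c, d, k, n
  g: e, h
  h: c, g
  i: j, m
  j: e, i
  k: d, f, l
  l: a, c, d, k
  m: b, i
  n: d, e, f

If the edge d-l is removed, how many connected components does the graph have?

d and l are still connected via d-k-l, so the component count stays at 1.

1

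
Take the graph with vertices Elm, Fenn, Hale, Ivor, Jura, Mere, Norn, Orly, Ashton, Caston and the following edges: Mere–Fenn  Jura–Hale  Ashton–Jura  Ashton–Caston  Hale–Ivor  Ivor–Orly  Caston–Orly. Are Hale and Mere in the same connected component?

No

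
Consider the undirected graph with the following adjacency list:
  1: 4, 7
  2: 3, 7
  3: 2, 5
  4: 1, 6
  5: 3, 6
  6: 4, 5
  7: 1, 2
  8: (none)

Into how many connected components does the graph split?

2

8 is isolated — a component by itself.
Starting from 1 we can reach 1, 2, 3, 4, 5, 6, 7. That is one component of size 7.
Total: 2 components.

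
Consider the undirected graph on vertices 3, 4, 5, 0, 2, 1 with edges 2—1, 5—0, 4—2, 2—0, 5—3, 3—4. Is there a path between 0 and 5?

From 0 we can reach 0, 1, 2, 3, 4, 5, which includes 5.

Yes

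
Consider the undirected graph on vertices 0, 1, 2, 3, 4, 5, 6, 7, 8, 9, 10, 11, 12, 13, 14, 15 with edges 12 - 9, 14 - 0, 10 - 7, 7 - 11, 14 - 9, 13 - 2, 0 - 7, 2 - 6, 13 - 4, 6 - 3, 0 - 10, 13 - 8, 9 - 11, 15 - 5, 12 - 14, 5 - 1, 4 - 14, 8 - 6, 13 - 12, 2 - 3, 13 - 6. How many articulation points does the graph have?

Removing 5 increases the component count from 2 to 3, so 5 is a cut vertex.
Removing 13 increases the component count from 2 to 3, so 13 is a cut vertex.
By contrast removing 9 leaves 2 components; it is not a cut vertex. No other vertex is a cut vertex either.

2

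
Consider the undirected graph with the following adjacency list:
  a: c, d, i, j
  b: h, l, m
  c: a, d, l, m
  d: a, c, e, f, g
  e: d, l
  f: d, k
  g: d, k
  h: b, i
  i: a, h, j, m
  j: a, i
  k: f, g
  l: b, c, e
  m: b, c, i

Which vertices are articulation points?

Removing d increases the component count from 1 to 2, so d is a cut vertex.
By contrast removing a leaves 1 component; it is not a cut vertex. No other vertex is a cut vertex either.

d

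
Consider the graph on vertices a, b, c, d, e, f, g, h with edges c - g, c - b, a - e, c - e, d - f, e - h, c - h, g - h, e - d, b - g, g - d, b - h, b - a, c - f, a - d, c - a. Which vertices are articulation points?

none

Removing c, for instance, still leaves 1 component. No single vertex removal increases the component count — the graph has no articulation points.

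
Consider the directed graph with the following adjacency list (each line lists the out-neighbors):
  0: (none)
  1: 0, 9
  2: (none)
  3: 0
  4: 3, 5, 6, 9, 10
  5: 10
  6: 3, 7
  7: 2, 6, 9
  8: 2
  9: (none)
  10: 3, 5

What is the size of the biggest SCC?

2

{6, 7} are all mutually reachable — one SCC of size 2.
{5, 10} are all mutually reachable — one SCC of size 2.
{4} is an SCC by itself.
{3} is an SCC by itself.
{2} is an SCC by itself.
(and 4 more singleton SCCs)
The largest has 2 vertices.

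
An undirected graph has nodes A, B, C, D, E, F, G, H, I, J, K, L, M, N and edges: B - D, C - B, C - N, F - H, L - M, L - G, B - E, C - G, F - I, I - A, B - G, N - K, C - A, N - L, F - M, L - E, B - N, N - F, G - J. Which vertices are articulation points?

B, F, G, N

Removing B increases the component count from 1 to 2, so B is a cut vertex.
Removing F increases the component count from 1 to 2, so F is a cut vertex.
Removing G increases the component count from 1 to 2, so G is a cut vertex.
Likewise N is a cut vertex.
By contrast removing K leaves 1 component; it is not a cut vertex. No other vertex is a cut vertex either.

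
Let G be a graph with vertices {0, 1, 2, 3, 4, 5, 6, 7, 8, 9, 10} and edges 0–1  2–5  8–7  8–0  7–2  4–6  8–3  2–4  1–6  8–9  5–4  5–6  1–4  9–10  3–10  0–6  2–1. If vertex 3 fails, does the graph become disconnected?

No

Deleting 3 leaves 1 component (was 1) (its neighbors 8, 10 remain connected to each other), so 3 is not a cut vertex.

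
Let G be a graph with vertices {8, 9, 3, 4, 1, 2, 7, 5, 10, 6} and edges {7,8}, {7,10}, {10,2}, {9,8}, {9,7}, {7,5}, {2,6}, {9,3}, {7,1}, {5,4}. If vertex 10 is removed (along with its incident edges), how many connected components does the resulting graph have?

With 10 gone, the remaining components are: {2, 6}; {1, 3, 4, 5, 7, 8, 9}.
That is 2 components.

2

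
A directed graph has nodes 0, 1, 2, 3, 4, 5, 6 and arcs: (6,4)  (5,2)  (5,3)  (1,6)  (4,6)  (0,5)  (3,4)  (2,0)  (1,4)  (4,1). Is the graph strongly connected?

No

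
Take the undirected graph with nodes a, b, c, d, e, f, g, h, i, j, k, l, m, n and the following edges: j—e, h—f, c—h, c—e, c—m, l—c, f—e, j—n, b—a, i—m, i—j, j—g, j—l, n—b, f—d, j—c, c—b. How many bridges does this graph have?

3

The edges on the cycle j-l-c-j are not bridges since each lies on that cycle.
But removing b—a disconnects b from a; removing f—d disconnects f from d; removing j—g disconnects j from g — these are bridges.
That makes 3 bridges.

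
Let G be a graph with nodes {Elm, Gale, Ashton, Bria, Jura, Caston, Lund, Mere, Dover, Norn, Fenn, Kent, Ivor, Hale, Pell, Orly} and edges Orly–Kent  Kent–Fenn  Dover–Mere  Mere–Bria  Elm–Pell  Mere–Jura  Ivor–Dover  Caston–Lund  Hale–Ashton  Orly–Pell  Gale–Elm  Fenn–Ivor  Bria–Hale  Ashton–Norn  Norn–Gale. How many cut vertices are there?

1

Removing Mere increases the component count from 2 to 3, so Mere is a cut vertex.
By contrast removing Dover leaves 2 components; it is not a cut vertex. No other vertex is a cut vertex either.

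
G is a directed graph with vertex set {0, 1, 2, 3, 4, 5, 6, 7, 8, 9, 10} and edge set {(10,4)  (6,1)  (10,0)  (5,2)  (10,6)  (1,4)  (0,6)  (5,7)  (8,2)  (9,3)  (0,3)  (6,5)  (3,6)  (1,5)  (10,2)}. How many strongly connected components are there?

11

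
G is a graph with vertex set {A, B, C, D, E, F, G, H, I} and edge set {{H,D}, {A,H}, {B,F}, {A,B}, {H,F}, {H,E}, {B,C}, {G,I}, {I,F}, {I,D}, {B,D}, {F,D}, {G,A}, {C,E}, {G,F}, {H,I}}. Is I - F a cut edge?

No

After removing I - F, the path I-G-F still connects them, so the edge is not a bridge.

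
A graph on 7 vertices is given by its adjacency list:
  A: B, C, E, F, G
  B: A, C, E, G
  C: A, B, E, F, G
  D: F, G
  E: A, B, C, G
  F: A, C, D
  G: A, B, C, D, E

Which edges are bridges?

The edges on the cycle E-B-C-F-A-E are not bridges since each lies on that cycle.
Every edge lies on some cycle, so there are no bridges.

none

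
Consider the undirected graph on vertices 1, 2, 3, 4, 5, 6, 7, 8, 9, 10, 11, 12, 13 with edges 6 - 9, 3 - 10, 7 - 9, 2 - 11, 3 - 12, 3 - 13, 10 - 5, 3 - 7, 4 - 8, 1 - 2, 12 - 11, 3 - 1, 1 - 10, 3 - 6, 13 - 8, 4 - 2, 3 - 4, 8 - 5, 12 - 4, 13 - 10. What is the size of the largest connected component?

Starting from 1 we can reach 1, 2, 3, 4, 5, 6, 7, 8, 9, 10, 11, 12, 13. That is one component of size 13.
The largest has 13 vertices.

13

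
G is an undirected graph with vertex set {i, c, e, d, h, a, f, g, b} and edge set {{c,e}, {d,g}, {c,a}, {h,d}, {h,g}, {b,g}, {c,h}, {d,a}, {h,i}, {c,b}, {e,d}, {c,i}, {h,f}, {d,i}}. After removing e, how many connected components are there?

1

With e gone, the remaining components are: {a, b, c, d, f, g, h, i}.
That is 1 component.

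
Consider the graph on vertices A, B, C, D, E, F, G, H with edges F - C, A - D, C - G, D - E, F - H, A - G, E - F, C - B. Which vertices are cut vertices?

Removing C increases the component count from 1 to 2, so C is a cut vertex.
Removing F increases the component count from 1 to 2, so F is a cut vertex.
By contrast removing D leaves 1 component; it is not a cut vertex. No other vertex is a cut vertex either.

C, F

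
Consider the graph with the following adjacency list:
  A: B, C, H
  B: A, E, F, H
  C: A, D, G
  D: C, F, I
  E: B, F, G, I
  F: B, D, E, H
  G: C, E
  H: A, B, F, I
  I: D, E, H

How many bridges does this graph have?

0

The edges on the cycle B-H-A-C-G-E-B are not bridges since each lies on that cycle.
Every edge lies on some cycle, so there are no bridges.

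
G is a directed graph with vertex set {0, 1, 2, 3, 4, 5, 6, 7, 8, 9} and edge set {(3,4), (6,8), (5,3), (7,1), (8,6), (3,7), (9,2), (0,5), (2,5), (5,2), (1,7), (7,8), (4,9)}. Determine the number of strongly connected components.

4

{2, 3, 4, 5, 9} are all mutually reachable — one SCC of size 5.
{6, 8} are all mutually reachable — one SCC of size 2.
{1, 7} are all mutually reachable — one SCC of size 2.
{0} is an SCC by itself.
That gives 4 strongly connected components.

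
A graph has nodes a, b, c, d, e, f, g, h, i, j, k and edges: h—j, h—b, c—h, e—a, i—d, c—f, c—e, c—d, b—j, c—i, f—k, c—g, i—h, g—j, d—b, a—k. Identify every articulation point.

c

Removing c increases the component count from 1 to 2, so c is a cut vertex.
By contrast removing f leaves 1 component; it is not a cut vertex. No other vertex is a cut vertex either.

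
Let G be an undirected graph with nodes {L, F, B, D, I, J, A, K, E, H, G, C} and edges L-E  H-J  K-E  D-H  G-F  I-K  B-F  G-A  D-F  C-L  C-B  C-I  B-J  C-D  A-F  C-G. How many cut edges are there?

The edges on the cycle G-A-F-G are not bridges since each lies on that cycle.
Every edge lies on some cycle, so there are no bridges.

0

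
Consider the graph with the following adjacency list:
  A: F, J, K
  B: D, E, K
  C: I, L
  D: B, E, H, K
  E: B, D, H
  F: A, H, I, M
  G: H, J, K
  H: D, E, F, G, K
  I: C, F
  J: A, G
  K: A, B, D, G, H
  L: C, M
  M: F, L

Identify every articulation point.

Removing F increases the component count from 1 to 2, so F is a cut vertex.
By contrast removing D leaves 1 component; it is not a cut vertex. No other vertex is a cut vertex either.

F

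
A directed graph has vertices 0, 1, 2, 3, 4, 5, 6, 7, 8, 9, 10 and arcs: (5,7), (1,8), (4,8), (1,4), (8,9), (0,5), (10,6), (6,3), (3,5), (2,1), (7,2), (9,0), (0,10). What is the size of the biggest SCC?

{0, 1, 2, 3, 4, 5, 6, 7, 8, 9, 10} are all mutually reachable — one SCC of size 11.
The largest has 11 vertices.

11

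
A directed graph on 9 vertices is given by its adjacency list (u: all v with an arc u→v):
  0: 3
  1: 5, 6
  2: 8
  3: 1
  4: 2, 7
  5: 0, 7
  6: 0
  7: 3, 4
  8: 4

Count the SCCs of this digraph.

1

{0, 1, 2, 3, 4, 5, 6, 7, 8} are all mutually reachable — one SCC of size 9.
That gives 1 strongly connected component.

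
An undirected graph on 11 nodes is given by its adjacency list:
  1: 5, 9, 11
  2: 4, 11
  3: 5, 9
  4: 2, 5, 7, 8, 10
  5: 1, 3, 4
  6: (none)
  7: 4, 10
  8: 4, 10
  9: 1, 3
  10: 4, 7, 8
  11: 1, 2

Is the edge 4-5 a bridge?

No

After removing 4-5, the path 4-2-11-1-5 still connects them, so the edge is not a bridge.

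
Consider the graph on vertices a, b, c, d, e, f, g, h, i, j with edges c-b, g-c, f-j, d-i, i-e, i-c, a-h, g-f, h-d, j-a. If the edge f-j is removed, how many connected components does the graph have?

1

f and j are still connected via f-g-c-i-d-h-a-j, so the component count stays at 1.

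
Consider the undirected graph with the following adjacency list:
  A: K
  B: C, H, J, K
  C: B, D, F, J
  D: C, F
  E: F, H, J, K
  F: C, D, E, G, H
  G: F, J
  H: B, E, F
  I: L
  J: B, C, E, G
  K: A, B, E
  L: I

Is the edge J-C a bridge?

After removing J-C, the path J-B-C still connects them, so the edge is not a bridge.

No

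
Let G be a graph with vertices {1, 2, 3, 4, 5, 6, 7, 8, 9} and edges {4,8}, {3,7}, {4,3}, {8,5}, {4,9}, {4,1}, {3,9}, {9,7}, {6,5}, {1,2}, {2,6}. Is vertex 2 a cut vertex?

Deleting 2 leaves 1 component (was 1) (its neighbors 1, 6 remain connected to each other), so 2 is not a cut vertex.

No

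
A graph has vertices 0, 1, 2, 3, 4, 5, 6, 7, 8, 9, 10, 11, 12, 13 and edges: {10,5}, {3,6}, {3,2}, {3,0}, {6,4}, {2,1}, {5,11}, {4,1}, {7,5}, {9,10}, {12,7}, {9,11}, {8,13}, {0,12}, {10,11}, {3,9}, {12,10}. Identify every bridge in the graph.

The edges on the cycle 12-7-5-11-10-12 are not bridges since each lies on that cycle.
But removing 8 - 13 disconnects 8 from 13 — this is a bridge.

13-8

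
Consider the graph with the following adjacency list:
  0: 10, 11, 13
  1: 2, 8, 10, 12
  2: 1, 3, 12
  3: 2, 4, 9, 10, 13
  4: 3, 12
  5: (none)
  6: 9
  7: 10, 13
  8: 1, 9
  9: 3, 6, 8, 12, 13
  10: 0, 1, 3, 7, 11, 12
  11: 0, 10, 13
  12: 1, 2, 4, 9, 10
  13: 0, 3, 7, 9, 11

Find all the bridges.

6-9

The edges on the cycle 13-7-10-1-8-9-13 are not bridges since each lies on that cycle.
But removing 9-6 disconnects 9 from 6 — this is a bridge.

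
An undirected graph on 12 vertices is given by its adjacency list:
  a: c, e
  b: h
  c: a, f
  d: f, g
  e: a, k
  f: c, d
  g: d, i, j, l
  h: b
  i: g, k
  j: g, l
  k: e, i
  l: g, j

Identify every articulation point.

g

Removing g increases the component count from 2 to 3, so g is a cut vertex.
By contrast removing j leaves 2 components; it is not a cut vertex. No other vertex is a cut vertex either.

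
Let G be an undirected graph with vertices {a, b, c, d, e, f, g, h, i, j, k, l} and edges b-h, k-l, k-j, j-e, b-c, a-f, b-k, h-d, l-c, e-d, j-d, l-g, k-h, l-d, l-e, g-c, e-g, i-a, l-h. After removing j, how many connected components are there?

2

With j gone, the remaining components are: {a, f, i}; {b, c, d, e, g, h, k, l}.
That is 2 components.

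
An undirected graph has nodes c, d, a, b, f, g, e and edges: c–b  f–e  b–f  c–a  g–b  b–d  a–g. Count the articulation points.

2

Removing b increases the component count from 1 to 3, so b is a cut vertex.
Removing f increases the component count from 1 to 2, so f is a cut vertex.
By contrast removing g leaves 1 component; it is not a cut vertex. No other vertex is a cut vertex either.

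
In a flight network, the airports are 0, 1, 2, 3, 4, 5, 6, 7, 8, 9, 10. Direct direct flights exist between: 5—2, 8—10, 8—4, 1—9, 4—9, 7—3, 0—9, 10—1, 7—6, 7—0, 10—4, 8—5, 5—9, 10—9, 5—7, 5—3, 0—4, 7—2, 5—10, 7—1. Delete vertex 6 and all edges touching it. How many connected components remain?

With 6 gone, the remaining components are: {0, 1, 2, 3, 4, 5, 7, 8, 9, 10}.
That is 1 component.

1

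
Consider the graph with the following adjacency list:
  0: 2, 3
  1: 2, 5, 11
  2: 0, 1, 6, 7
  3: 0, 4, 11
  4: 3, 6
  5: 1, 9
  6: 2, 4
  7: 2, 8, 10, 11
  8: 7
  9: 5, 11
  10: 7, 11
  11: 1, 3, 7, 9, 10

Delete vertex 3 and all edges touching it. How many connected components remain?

1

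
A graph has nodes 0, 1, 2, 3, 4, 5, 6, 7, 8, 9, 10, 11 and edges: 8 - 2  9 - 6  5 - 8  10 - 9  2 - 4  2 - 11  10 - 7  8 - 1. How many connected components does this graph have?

4

0 is isolated — a component by itself.
3 is isolated — a component by itself.
Starting from 6 we can reach 6, 7, 9, 10. That is one component of size 4.
Starting from 1 we can reach 1, 2, 4, 5, 8, 11. That is one component of size 6.
Total: 4 components.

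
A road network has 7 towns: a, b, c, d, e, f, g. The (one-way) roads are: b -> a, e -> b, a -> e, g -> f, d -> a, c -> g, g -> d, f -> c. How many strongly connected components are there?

{a, b, e} are all mutually reachable — one SCC of size 3.
{c, f, g} are all mutually reachable — one SCC of size 3.
{d} is an SCC by itself.
That gives 3 strongly connected components.

3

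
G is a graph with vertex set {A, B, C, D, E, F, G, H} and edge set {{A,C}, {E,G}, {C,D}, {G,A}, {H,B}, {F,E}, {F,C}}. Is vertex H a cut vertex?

No

Deleting H leaves 2 components (was 2), so H is not a cut vertex.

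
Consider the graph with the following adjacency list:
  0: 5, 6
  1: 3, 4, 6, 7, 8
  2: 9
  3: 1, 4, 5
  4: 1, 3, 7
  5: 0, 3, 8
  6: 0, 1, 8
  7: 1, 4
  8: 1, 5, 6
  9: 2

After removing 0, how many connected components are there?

2

With 0 gone, the remaining components are: {2, 9}; {1, 3, 4, 5, 6, 7, 8}.
That is 2 components.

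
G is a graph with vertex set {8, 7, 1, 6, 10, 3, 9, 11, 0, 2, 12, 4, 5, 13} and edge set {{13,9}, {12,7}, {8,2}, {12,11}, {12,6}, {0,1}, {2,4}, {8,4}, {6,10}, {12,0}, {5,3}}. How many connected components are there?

4

Starting from 9 we can reach 9, 13. That is one component of size 2.
Starting from 3 we can reach 3, 5. That is one component of size 2.
Starting from 2 we can reach 2, 4, 8. That is one component of size 3.
Starting from 0 we can reach 0, 1, 6, 7, 10, 11, 12. That is one component of size 7.
Total: 4 components.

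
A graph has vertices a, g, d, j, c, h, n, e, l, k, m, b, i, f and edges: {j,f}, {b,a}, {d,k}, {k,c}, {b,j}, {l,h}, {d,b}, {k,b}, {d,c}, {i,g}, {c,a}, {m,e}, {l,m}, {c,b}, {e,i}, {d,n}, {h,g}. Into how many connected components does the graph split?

2

Starting from e we can reach e, g, h, i, l, m. That is one component of size 6.
Starting from a we can reach a, b, c, d, f, j, k, n. That is one component of size 8.
Total: 2 components.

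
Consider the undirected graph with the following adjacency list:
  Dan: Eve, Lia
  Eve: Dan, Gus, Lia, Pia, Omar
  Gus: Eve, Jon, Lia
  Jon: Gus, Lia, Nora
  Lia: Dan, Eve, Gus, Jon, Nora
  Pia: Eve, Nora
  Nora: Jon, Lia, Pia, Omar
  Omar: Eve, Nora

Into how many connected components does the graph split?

Starting from Dan we can reach Dan, Eve, Gus, Jon, Lia, Pia, Nora, Omar. That is one component of size 8.
Total: 1 component.

1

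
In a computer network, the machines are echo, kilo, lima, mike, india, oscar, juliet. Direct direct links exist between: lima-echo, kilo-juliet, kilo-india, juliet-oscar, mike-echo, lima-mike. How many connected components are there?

Starting from echo we can reach echo, lima, mike. That is one component of size 3.
Starting from kilo we can reach kilo, india, oscar, juliet. That is one component of size 4.
Total: 2 components.

2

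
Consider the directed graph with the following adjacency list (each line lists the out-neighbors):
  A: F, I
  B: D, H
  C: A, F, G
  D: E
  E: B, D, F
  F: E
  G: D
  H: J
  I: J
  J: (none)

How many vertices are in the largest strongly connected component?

{B, D, E, F} are all mutually reachable — one SCC of size 4.
{G} is an SCC by itself.
{A} is an SCC by itself.
{C} is an SCC by itself.
{J} is an SCC by itself.
(and 2 more singleton SCCs)
The largest has 4 vertices.

4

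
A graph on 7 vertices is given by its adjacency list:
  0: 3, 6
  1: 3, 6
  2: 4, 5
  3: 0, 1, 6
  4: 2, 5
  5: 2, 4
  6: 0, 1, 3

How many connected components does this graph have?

2

Starting from 2 we can reach 2, 4, 5. That is one component of size 3.
Starting from 0 we can reach 0, 1, 3, 6. That is one component of size 4.
Total: 2 components.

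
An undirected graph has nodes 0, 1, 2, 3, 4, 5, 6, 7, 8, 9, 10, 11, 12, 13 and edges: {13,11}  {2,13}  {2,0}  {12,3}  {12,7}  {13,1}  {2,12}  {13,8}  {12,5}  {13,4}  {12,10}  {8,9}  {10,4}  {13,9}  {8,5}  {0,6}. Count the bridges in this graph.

The edges on the cycle 2-13-8-5-12-2 are not bridges since each lies on that cycle.
But removing 7 - 12 disconnects 7 from 12; removing 6 - 0 disconnects 6 from 0; removing 2 - 0 disconnects 2 from 0; removing 13 - 11 disconnects 13 from 11 — these are bridges.
In total 6 edges are bridges.

6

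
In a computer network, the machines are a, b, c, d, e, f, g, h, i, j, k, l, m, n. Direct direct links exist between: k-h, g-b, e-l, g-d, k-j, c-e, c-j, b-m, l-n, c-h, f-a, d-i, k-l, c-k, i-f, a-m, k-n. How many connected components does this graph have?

Starting from a we can reach a, b, d, f, g, i, m. That is one component of size 7.
Starting from c we can reach c, e, h, j, k, l, n. That is one component of size 7.
Total: 2 components.

2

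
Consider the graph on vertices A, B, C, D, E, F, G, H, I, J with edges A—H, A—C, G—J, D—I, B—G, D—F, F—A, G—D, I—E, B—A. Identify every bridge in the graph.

The edges on the cycle B-G-D-F-A-B are not bridges since each lies on that cycle.
But removing D—I disconnects D from I; removing E—I disconnects E from I; removing G—J disconnects G from J; removing C—A disconnects C from A — these are bridges.
In total 5 edges are bridges.

A-C, A-H, D-I, E-I, G-J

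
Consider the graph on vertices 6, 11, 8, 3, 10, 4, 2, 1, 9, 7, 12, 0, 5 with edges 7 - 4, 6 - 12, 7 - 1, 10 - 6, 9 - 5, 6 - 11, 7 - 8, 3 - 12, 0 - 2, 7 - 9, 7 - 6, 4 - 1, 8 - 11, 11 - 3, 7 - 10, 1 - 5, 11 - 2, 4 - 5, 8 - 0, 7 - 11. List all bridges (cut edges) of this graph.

none

The edges on the cycle 7-9-5-1-7 are not bridges since each lies on that cycle.
Every edge lies on some cycle, so there are no bridges.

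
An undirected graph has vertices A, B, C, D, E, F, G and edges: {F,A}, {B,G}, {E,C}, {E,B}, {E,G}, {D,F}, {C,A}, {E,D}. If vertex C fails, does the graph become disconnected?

No

Deleting C leaves 1 component (was 1) (its neighbors A, E remain connected to each other), so C is not a cut vertex.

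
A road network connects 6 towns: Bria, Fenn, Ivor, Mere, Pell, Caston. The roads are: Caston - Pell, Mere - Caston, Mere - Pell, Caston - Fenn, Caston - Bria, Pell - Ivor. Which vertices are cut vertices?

Pell, Caston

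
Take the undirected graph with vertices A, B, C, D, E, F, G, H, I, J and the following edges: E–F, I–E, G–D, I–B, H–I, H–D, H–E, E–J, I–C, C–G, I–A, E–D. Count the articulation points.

Removing E increases the component count from 1 to 3, so E is a cut vertex.
Removing I increases the component count from 1 to 3, so I is a cut vertex.
By contrast removing G leaves 1 component; it is not a cut vertex. No other vertex is a cut vertex either.

2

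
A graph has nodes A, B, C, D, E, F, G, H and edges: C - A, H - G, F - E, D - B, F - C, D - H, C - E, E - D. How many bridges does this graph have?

The edges on the cycle F-C-E-F are not bridges since each lies on that cycle.
But removing D - H disconnects D from H; removing E - D disconnects E from D; removing H - G disconnects H from G; removing C - A disconnects C from A — these are bridges.
In total 5 edges are bridges.

5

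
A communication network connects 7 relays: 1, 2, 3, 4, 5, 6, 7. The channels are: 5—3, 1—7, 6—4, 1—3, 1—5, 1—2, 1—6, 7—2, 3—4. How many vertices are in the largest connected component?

Starting from 1 we can reach 1, 2, 3, 4, 5, 6, 7. That is one component of size 7.
The largest has 7 vertices.

7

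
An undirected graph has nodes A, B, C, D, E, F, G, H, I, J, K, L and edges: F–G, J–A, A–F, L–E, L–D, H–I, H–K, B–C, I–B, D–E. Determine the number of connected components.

3

Starting from D we can reach D, E, L. That is one component of size 3.
Starting from A we can reach A, F, G, J. That is one component of size 4.
Starting from B we can reach B, C, H, I, K. That is one component of size 5.
Total: 3 components.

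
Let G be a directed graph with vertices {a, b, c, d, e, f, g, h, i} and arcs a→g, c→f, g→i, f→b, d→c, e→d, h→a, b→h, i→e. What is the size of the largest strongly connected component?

{a, b, c, d, e, f, g, h, i} are all mutually reachable — one SCC of size 9.
The largest has 9 vertices.

9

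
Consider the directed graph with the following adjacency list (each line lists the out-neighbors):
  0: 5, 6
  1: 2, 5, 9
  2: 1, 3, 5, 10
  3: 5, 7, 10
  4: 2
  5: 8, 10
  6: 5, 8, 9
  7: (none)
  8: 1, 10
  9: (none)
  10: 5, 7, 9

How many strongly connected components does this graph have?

{1, 2, 3, 5, 8, 10} are all mutually reachable — one SCC of size 6.
{9} is an SCC by itself.
{6} is an SCC by itself.
{4} is an SCC by itself.
{7} is an SCC by itself.
(and 1 more singleton SCC)
That gives 6 strongly connected components.

6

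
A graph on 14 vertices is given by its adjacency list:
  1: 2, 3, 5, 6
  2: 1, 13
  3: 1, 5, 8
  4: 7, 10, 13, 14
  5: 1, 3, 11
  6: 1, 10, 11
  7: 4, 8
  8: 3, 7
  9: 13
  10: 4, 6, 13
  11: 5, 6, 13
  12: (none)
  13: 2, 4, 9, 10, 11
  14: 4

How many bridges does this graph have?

The edges on the cycle 6-11-13-4-10-6 are not bridges since each lies on that cycle.
But removing 9-13 disconnects 9 from 13; removing 4-14 disconnects 4 from 14 — these are bridges.
That makes 2 bridges.

2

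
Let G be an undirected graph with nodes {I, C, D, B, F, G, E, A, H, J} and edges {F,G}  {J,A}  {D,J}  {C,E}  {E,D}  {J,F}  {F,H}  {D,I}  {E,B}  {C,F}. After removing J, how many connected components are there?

With J gone, the remaining components are: {A}; {B, C, D, E, F, G, H, I}.
That is 2 components.

2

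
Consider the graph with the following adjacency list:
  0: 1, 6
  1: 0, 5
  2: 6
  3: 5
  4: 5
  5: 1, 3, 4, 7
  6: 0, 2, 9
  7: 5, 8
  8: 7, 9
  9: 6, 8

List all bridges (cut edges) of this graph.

2-6, 3-5, 4-5

The edges on the cycle 0-6-9-8-7-5-1-0 are not bridges since each lies on that cycle.
But removing 2-6 disconnects 2 from 6; removing 4-5 disconnects 4 from 5; removing 5-3 disconnects 5 from 3 — these are bridges.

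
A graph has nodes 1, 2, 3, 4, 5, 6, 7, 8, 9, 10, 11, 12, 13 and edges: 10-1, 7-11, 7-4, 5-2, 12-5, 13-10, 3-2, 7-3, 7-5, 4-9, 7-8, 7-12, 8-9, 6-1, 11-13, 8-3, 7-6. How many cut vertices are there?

1

Removing 7 increases the component count from 1 to 2, so 7 is a cut vertex.
By contrast removing 4 leaves 1 component; it is not a cut vertex. No other vertex is a cut vertex either.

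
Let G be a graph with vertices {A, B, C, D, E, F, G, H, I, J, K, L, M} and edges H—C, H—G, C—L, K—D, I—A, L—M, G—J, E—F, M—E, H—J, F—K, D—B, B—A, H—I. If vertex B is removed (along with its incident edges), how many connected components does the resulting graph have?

1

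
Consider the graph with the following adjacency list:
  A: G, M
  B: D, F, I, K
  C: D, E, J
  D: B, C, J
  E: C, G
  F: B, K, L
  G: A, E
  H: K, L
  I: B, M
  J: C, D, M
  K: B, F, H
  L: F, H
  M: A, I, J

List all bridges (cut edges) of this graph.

none

The edges on the cycle B-F-L-H-K-B are not bridges since each lies on that cycle.
Every edge lies on some cycle, so there are no bridges.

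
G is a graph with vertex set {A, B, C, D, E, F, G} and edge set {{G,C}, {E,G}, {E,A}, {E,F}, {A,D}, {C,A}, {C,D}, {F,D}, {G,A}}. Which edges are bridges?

none

The edges on the cycle E-F-D-A-E are not bridges since each lies on that cycle.
Every edge lies on some cycle, so there are no bridges.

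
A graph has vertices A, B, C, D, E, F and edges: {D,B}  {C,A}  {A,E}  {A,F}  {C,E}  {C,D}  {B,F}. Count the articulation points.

Removing A, for instance, still leaves 1 component. No single vertex removal increases the component count — the graph has no articulation points.

0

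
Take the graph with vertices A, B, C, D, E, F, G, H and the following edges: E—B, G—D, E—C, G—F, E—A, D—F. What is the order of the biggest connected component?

H is isolated — a component by itself.
Starting from D we can reach D, F, G. That is one component of size 3.
Starting from A we can reach A, B, C, E. That is one component of size 4.
The largest has 4 vertices.

4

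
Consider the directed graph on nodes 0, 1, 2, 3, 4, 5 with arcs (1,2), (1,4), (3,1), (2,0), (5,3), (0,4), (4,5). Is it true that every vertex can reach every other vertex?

Yes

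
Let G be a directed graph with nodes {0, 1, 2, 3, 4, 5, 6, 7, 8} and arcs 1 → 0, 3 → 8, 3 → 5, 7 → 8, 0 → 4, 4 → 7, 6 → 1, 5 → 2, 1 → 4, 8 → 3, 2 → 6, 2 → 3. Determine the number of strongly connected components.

1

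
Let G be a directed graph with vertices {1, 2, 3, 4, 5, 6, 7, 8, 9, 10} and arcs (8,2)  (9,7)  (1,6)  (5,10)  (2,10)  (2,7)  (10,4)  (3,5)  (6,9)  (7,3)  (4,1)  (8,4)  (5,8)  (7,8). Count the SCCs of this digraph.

1

{1, 2, 3, 4, 5, 6, 7, 8, 9, 10} are all mutually reachable — one SCC of size 10.
That gives 1 strongly connected component.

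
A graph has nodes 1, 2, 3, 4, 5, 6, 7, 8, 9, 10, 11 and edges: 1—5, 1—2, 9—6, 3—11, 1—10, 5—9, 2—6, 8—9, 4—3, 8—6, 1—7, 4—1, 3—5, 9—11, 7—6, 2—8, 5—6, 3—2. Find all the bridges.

1-10

The edges on the cycle 2-8-6-2 are not bridges since each lies on that cycle.
But removing 10—1 disconnects 10 from 1 — this is a bridge.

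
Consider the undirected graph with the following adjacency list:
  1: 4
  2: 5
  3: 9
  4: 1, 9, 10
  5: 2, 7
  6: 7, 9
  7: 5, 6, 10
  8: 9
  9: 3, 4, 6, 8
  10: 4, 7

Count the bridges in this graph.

5

The edges on the cycle 7-6-9-4-10-7 are not bridges since each lies on that cycle.
But removing 3-9 disconnects 3 from 9; removing 9-8 disconnects 9 from 8; removing 2-5 disconnects 2 from 5; removing 4-1 disconnects 4 from 1 — these are bridges.
In total 5 edges are bridges.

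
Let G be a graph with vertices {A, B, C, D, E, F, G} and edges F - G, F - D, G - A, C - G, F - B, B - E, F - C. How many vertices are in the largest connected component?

7

Starting from A we can reach A, B, C, D, E, F, G. That is one component of size 7.
The largest has 7 vertices.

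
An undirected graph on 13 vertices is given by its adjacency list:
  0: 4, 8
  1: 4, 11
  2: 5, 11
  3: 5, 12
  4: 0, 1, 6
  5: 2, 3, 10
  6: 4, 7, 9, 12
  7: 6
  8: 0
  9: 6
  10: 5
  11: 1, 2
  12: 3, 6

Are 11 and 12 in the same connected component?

Yes

From 11 we can reach 0, 1, 2, 3, 4, 5, 6, 7, 8, 9, 10, 11, 12, which includes 12.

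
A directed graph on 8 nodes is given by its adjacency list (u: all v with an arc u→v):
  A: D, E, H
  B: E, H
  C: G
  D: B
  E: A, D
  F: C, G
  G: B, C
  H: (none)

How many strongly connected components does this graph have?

{A, B, D, E} are all mutually reachable — one SCC of size 4.
{C, G} are all mutually reachable — one SCC of size 2.
{H} is an SCC by itself.
{F} is an SCC by itself.
That gives 4 strongly connected components.

4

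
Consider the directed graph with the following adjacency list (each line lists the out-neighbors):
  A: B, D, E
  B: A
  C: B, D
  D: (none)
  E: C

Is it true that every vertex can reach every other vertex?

No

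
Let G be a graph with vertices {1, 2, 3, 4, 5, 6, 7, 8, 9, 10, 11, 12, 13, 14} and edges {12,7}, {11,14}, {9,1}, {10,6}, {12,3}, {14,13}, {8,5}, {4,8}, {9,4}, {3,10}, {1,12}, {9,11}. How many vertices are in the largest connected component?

13

2 is isolated — a component by itself.
Starting from 1 we can reach 1, 3, 4, 5, 6, 7, 8, 9, 10, 11, 12, 13, 14. That is one component of size 13.
The largest has 13 vertices.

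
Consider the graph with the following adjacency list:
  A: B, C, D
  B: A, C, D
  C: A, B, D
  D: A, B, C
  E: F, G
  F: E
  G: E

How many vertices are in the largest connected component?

Starting from E we can reach E, F, G. That is one component of size 3.
Starting from A we can reach A, B, C, D. That is one component of size 4.
The largest has 4 vertices.

4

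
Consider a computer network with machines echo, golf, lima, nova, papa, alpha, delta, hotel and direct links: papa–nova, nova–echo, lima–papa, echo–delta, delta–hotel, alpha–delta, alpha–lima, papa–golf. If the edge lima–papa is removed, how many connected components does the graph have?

lima and papa are still connected via lima-alpha-delta-echo-nova-papa, so the component count stays at 1.

1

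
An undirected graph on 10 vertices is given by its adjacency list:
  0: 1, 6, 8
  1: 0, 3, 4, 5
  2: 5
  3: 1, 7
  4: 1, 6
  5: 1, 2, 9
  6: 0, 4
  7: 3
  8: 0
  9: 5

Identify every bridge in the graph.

The edges on the cycle 4-6-0-1-4 are not bridges since each lies on that cycle.
But removing 1-5 disconnects 1 from 5; removing 8-0 disconnects 8 from 0; removing 5-9 disconnects 5 from 9; removing 1-3 disconnects 1 from 3 — these are bridges.
In total 6 edges are bridges.

0-8, 1-3, 1-5, 2-5, 3-7, 5-9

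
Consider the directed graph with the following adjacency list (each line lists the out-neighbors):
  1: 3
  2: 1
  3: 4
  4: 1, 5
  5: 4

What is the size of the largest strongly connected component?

4

{1, 3, 4, 5} are all mutually reachable — one SCC of size 4.
{2} is an SCC by itself.
The largest has 4 vertices.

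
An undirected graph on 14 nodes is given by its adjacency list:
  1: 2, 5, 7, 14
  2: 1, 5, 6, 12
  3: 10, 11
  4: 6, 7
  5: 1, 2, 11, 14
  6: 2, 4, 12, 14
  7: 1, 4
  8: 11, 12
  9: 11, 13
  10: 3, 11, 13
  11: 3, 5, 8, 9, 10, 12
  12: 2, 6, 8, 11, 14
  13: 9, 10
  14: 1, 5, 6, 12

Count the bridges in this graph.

The edges on the cycle 5-2-6-4-7-1-5 are not bridges since each lies on that cycle.
Every edge lies on some cycle, so there are no bridges.

0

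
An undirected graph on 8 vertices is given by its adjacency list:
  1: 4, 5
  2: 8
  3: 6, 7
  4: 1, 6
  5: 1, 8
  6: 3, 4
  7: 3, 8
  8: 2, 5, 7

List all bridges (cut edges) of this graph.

The edges on the cycle 6-3-7-8-5-1-4-6 are not bridges since each lies on that cycle.
But removing 8-2 disconnects 8 from 2 — this is a bridge.

2-8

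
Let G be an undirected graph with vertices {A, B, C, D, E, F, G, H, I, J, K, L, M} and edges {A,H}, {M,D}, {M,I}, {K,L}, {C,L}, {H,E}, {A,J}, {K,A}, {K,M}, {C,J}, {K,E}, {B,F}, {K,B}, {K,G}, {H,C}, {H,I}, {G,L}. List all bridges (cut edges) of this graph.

B-F, B-K, D-M

The edges on the cycle K-G-L-K are not bridges since each lies on that cycle.
But removing F–B disconnects F from B; removing K–B disconnects K from B; removing M–D disconnects M from D — these are bridges.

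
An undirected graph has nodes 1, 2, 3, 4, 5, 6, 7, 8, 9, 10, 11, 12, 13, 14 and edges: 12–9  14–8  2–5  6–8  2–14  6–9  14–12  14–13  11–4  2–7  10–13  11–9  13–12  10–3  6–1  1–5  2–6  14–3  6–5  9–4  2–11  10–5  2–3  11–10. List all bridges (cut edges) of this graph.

2-7

The edges on the cycle 2-11-10-13-12-9-6-2 are not bridges since each lies on that cycle.
But removing 2–7 disconnects 2 from 7 — this is a bridge.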